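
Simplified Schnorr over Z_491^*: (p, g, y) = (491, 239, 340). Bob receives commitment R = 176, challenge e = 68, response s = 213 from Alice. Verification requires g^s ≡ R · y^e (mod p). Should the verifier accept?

reject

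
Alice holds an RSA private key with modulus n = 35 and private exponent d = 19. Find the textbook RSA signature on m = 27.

m^2 ≡ 27^2 = 729 ≡ 29
m^4 ≡ 29^2 = 841 ≡ 1
m^8 ≡ 1^2 = 1
m^16 ≡ 1^2 = 1
19 = 16 + 2 + 1, so m^19 ≡ 1·29·27 ≡ 13 (mod 35)

13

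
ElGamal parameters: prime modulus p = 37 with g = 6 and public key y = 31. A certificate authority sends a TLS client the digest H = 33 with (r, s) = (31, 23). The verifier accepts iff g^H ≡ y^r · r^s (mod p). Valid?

no

Left side g^H mod p:
6^33 mod 37 = 6
Right side y^r · r^s mod p:
31^31 mod 37 = 6
31^23 mod 37 = 6
6·6 = 36 ≡ 36 (mod 37)
6 ≠ 36, so verification fails.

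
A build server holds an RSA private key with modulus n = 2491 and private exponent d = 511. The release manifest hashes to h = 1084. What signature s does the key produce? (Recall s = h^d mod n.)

h^2 ≡ 1084^2 = 1175056 ≡ 1795
h^4 ≡ 1795^2 = 3222025 ≡ 1162
h^8 ≡ 1162^2 = 1350244 ≡ 122
h^16 ≡ 122^2 = 14884 ≡ 2429
h^32 ≡ 2429^2 = 5900041 ≡ 1353
h^64 ≡ 1353^2 = 1830609 ≡ 2215
h^128 ≡ 2215^2 = 4906225 ≡ 1446
h^256 ≡ 1446^2 = 2090916 ≡ 967
511 = 256 + 128 + 64 + 32 + 16 + 8 + 4 + 2 + 1, so h^511 ≡ 967·1446·2215·1353·2429·122·1162·1795·1084 ≡ 102 (mod 2491)

102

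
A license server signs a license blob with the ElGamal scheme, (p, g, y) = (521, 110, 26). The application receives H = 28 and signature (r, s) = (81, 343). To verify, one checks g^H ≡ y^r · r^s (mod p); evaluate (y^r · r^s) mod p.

185

26^81 mod 521 = 57
81^343 mod 521 = 378
y^r · r^s ≡ 57·378 = 21546 ≡ 185 (mod 521)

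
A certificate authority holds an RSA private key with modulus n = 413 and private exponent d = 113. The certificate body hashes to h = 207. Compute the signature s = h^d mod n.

303

h^2 ≡ 207^2 = 42849 ≡ 310
h^4 ≡ 310^2 = 96100 ≡ 284
h^8 ≡ 284^2 = 80656 ≡ 121
h^16 ≡ 121^2 = 14641 ≡ 186
h^32 ≡ 186^2 = 34596 ≡ 317
h^64 ≡ 317^2 = 100489 ≡ 130
113 = 64 + 32 + 16 + 1, so h^113 ≡ 130·317·186·207 ≡ 303 (mod 413)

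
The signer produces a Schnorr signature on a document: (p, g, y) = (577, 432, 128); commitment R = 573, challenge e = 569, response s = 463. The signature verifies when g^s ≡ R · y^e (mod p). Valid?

g^s mod p:
432^2 = 186624 ≡ 253
432^4 ≡ 253^2 = 64009 ≡ 539
432^8 ≡ 539^2 = 290521 ≡ 290
432^16 ≡ 290^2 = 84100 ≡ 435
432^32 ≡ 435^2 = 189225 ≡ 546
432^64 ≡ 546^2 = 298116 ≡ 384
432^128 ≡ 384^2 = 147456 ≡ 321
432^256 ≡ 321^2 = 103041 ≡ 335
463 = 256 + 128 + 64 + 8 + 4 + 2 + 1, so 432^463 ≡ 335·321·384·290·539·253·432 ≡ 426 (mod 577)
R · y^e mod p:
128^2 = 16384 ≡ 228
128^4 ≡ 228^2 = 51984 ≡ 54
128^8 ≡ 54^2 = 2916 ≡ 31
128^16 ≡ 31^2 = 961 ≡ 384
128^32 ≡ 384^2 = 147456 ≡ 321
128^64 ≡ 321^2 = 103041 ≡ 335
128^128 ≡ 335^2 = 112225 ≡ 287
128^256 ≡ 287^2 = 82369 ≡ 435
128^512 ≡ 435^2 = 189225 ≡ 546
569 = 512 + 32 + 16 + 8 + 1, so 128^569 ≡ 546·321·384·31·128 ≡ 395 (mod 577)
573·395 = 226335 ≡ 151 (mod 577)
426 ≠ 151; the check fails.

no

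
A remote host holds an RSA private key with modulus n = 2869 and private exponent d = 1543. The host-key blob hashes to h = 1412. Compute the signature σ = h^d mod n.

2797

h^2 ≡ 1412^2 = 1993744 ≡ 2658
h^4 ≡ 2658^2 = 7064964 ≡ 1486
h^8 ≡ 1486^2 = 2208196 ≡ 1935
h^16 ≡ 1935^2 = 3744225 ≡ 180
h^32 ≡ 180^2 = 32400 ≡ 841
h^64 ≡ 841^2 = 707281 ≡ 1507
h^128 ≡ 1507^2 = 2271049 ≡ 1670
h^256 ≡ 1670^2 = 2788900 ≡ 232
h^512 ≡ 232^2 = 53824 ≡ 2182
h^1024 ≡ 2182^2 = 4761124 ≡ 1453
1543 = 1024 + 512 + 4 + 2 + 1, so h^1543 ≡ 1453·2182·1486·2658·1412 ≡ 2797 (mod 2869)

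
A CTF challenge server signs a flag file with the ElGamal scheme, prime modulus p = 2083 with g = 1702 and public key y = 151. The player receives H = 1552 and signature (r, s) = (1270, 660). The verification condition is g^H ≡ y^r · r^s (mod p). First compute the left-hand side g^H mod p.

210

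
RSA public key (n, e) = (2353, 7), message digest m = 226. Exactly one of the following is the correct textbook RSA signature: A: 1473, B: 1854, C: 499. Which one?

B

Candidate A: Squares mod 2353: 1473^1≡1473, 1473^2≡263, 1473^4≡932; 7 = 4 + 2 + 1, so 1473^7 ≡ 932·263·1473 ≡ 2136 (mod 2353)
Candidate B: Squares mod 2353: 1854^1≡1854, 1854^2≡1936, 1854^4≡2120; 7 = 4 + 2 + 1, so 1854^7 ≡ 2120·1936·1854 ≡ 226 (mod 2353)
  → matches m = 226
Candidate C: Squares mod 2353: 499^1≡499, 499^2≡1936, 499^4≡2120; 7 = 4 + 2 + 1, so 499^7 ≡ 2120·1936·499 ≡ 2127 (mod 2353)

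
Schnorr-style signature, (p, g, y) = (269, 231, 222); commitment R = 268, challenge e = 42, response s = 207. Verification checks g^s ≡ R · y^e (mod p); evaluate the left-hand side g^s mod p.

253

231^2 = 53361 ≡ 99
231^4 ≡ 99^2 = 9801 ≡ 117
231^8 ≡ 117^2 = 13689 ≡ 239
231^16 ≡ 239^2 = 57121 ≡ 93
231^32 ≡ 93^2 = 8649 ≡ 41
231^64 ≡ 41^2 = 1681 ≡ 67
231^128 ≡ 67^2 = 4489 ≡ 185
207 = 128 + 64 + 8 + 4 + 2 + 1, so 231^207 ≡ 185·67·239·117·99·231 ≡ 253 (mod 269)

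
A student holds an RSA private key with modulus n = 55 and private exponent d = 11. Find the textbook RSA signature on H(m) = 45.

45

Squares mod 55: (H(m))^1≡45, (H(m))^2≡45, (H(m))^4≡45, (H(m))^8≡45
11 = 8 + 2 + 1, so (H(m))^11 ≡ 45·45·45 ≡ 45 (mod 55)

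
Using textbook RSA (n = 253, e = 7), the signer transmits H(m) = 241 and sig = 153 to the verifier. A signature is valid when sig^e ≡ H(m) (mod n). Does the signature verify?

Squares mod 253: sig^1≡153, sig^2≡133, sig^4≡232
7 = 4 + 2 + 1, so sig^7 ≡ 232·133·153 ≡ 241 (mod 253)
sig^7 mod 253 = 241 matches H(m).

verifies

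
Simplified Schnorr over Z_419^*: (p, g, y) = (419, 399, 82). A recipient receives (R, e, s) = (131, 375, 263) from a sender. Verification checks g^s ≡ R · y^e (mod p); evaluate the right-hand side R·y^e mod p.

120

Squares mod 419: 82^1≡82, 82^2≡20, 82^4≡400, 82^8≡361, 82^16≡12, 82^32≡144, 82^64≡205, 82^128≡125, 82^256≡122
375 = 256 + 64 + 32 + 16 + 4 + 2 + 1, so 82^375 ≡ 122·205·144·12·400·20·82 ≡ 244 (mod 419)
R · y^e ≡ 131·244 = 31964 ≡ 120 (mod 419)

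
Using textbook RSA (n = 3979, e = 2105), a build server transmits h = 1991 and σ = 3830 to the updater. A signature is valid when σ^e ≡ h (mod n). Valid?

yes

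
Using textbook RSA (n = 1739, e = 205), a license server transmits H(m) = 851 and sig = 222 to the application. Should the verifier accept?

reject

Squares mod 1739: sig^1≡222, sig^2≡592, sig^4≡925, sig^8≡37, sig^16≡1369, sig^32≡1258, sig^64≡74, sig^128≡259
205 = 128 + 64 + 8 + 4 + 1, so sig^205 ≡ 259·74·37·925·222 ≡ 888 (mod 1739)
The recovered value 888 does not match the digest 851.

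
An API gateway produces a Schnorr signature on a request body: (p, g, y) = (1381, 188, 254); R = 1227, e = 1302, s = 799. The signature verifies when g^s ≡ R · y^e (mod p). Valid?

g^s mod p:
Squares mod 1381: 188^1≡188, 188^2≡819, 188^4≡976, 188^8≡1067, 188^16≡545, 188^32≡110, 188^64≡1052, 188^128≡523, 188^256≡91, 188^512≡1376
799 = 512 + 256 + 16 + 8 + 4 + 2 + 1, so 188^799 ≡ 1376·91·545·1067·976·819·188 ≡ 1247 (mod 1381)
R · y^e mod p:
Squares mod 1381: 254^1≡254, 254^2≡990, 254^4≡971, 254^8≡999, 254^16≡919, 254^32≡770, 254^64≡451, 254^128≡394, 254^256≡564, 254^512≡466, 254^1024≡339
1302 = 1024 + 256 + 16 + 4 + 2, so 254^1302 ≡ 339·564·919·971·990 ≡ 1346 (mod 1381)
1227·1346 = 1651542 ≡ 1247 (mod 1381)
1247 ≡ 1247 (mod 1381); signature holds.

yes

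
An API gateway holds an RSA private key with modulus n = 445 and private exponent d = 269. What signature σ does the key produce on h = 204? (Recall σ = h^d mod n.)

Squares mod 445: h^1≡204, h^2≡231, h^4≡406, h^8≡186, h^16≡331, h^32≡91, h^64≡271, h^128≡16, h^256≡256
269 = 256 + 8 + 4 + 1, so h^269 ≡ 256·186·406·204 ≡ 54 (mod 445)

54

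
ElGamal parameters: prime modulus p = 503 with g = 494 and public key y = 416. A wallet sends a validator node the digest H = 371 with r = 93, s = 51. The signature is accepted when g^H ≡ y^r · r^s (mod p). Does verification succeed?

Left side g^H mod p:
Squares mod 503: 494^1≡494, 494^2≡81, 494^4≡22, 494^8≡484, 494^16≡361, 494^32≡44, 494^64≡427, 494^128≡243, 494^256≡198
371 = 256 + 64 + 32 + 16 + 2 + 1, so 494^371 ≡ 198·427·44·361·81·494 ≡ 304 (mod 503)
Right side y^r · r^s mod p:
Squares mod 503: 416^1≡416, 416^2≡24, 416^4≡73, 416^8≡299, 416^16≡370, 416^32≡84, 416^64≡14
93 = 64 + 16 + 8 + 4 + 1, so 416^93 ≡ 14·370·299·73·416 ≡ 11 (mod 503)
Squares mod 503: 93^1≡93, 93^2≡98, 93^4≡47, 93^8≡197, 93^16≡78, 93^32≡48
51 = 32 + 16 + 2 + 1, so 93^51 ≡ 48·78·98·93 ≡ 302 (mod 503)
11·302 = 3322 ≡ 304 (mod 503)
304 ≡ 304 (mod 503), so the signature is genuine.

passes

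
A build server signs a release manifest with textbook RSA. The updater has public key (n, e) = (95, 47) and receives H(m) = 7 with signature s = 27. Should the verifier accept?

s^2 ≡ 27^2 = 729 ≡ 64
s^4 ≡ 64^2 = 4096 ≡ 11
s^8 ≡ 11^2 = 121 ≡ 26
s^16 ≡ 26^2 = 676 ≡ 11
s^32 ≡ 11^2 = 121 ≡ 26
47 = 32 + 8 + 4 + 2 + 1, so s^47 ≡ 26·26·11·64·27 ≡ 88 (mod 95)
The recovered value 88 does not match the digest 7.

reject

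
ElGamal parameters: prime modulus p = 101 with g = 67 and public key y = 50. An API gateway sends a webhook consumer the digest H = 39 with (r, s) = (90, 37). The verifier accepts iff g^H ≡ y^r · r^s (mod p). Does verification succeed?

fails

Left side g^H mod p:
67^2 = 4489 ≡ 45
67^4 ≡ 45^2 = 2025 ≡ 5
67^8 ≡ 5^2 = 25
67^16 ≡ 25^2 = 625 ≡ 19
67^32 ≡ 19^2 = 361 ≡ 58
39 = 32 + 4 + 2 + 1, so 67^39 ≡ 58·5·45·67 ≡ 94 (mod 101)
Right side y^r · r^s mod p:
50^2 = 2500 ≡ 76
50^4 ≡ 76^2 = 5776 ≡ 19
50^8 ≡ 19^2 = 361 ≡ 58
50^16 ≡ 58^2 = 3364 ≡ 31
50^32 ≡ 31^2 = 961 ≡ 52
50^64 ≡ 52^2 = 2704 ≡ 78
90 = 64 + 16 + 8 + 2, so 50^90 ≡ 78·31·58·76 ≡ 14 (mod 101)
90^2 = 8100 ≡ 20
90^4 ≡ 20^2 = 400 ≡ 97
90^8 ≡ 97^2 = 9409 ≡ 16
90^16 ≡ 16^2 = 256 ≡ 54
90^32 ≡ 54^2 = 2916 ≡ 88
37 = 32 + 4 + 1, so 90^37 ≡ 88·97·90 ≡ 34 (mod 101)
14·34 = 476 ≡ 72 (mod 101)
94 ≠ 72, so verification fails.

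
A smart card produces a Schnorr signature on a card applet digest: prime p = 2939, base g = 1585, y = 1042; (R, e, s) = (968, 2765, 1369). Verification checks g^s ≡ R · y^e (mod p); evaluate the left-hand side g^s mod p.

1585^1369 mod 2939 = 1994

1994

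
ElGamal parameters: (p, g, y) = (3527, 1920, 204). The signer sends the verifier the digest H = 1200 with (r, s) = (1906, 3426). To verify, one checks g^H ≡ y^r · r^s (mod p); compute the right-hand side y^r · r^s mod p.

1373

Squares mod 3527: 204^1≡204, 204^2≡2819, 204^4≡430, 204^8≡1496, 204^16≡1898, 204^32≡1337, 204^64≡2907, 204^128≡3484, 204^256≡1849, 204^512≡1138, 204^1024≡635
1906 = 1024 + 512 + 256 + 64 + 32 + 16 + 2, so 204^1906 ≡ 635·1138·1849·2907·1337·1898·2819 ≡ 2055 (mod 3527)
Squares mod 3527: 1906^1≡1906, 1906^2≡26, 1906^4≡676, 1906^8≡1993, 1906^16≡647, 1906^32≡2423, 1906^64≡2001, 1906^128≡856, 1906^256≡2647, 1906^512≡1987, 1906^1024≡1456, 1906^2048≡209
3426 = 2048 + 1024 + 256 + 64 + 32 + 2, so 1906^3426 ≡ 209·1456·2647·2001·2423·26 ≡ 2594 (mod 3527)
y^r · r^s ≡ 2055·2594 = 5330670 ≡ 1373 (mod 3527)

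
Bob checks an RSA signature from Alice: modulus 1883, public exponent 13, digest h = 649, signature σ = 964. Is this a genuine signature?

genuine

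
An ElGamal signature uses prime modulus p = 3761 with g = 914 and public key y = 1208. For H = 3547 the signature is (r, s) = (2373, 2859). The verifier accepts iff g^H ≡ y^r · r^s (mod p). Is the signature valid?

invalid

Left side g^H mod p:
914^3547 mod 3761 = 1329
Right side y^r · r^s mod p:
1208^2373 mod 3761 = 2182
2373^2859 mod 3761 = 1488
2182·1488 = 3246816 ≡ 1073 (mod 3761)
1329 ≠ 1073, so verification fails.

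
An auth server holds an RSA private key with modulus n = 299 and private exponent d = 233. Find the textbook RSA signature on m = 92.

92

m^2 ≡ 92^2 = 8464 ≡ 92
m^4 ≡ 92^2 = 8464 ≡ 92
m^8 ≡ 92^2 = 8464 ≡ 92
m^16 ≡ 92^2 = 8464 ≡ 92
m^32 ≡ 92^2 = 8464 ≡ 92
m^64 ≡ 92^2 = 8464 ≡ 92
m^128 ≡ 92^2 = 8464 ≡ 92
233 = 128 + 64 + 32 + 8 + 1, so m^233 ≡ 92·92·92·92·92 ≡ 92 (mod 299)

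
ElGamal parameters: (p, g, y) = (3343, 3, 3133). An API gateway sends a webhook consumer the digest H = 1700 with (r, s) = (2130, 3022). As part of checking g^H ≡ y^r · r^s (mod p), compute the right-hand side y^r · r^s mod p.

322

3133^2 = 9815689 ≡ 641
3133^4 ≡ 641^2 = 410881 ≡ 3035
3133^8 ≡ 3035^2 = 9211225 ≡ 1260
3133^16 ≡ 1260^2 = 1587600 ≡ 3018
3133^32 ≡ 3018^2 = 9108324 ≡ 1992
3133^64 ≡ 1992^2 = 3968064 ≡ 3266
3133^128 ≡ 3266^2 = 10666756 ≡ 2586
3133^256 ≡ 2586^2 = 6687396 ≡ 1396
3133^512 ≡ 1396^2 = 1948816 ≡ 3190
3133^1024 ≡ 3190^2 = 10176100 ≡ 8
3133^2048 ≡ 8^2 = 64
2130 = 2048 + 64 + 16 + 2, so 3133^2130 ≡ 64·3266·3018·641 ≡ 329 (mod 3343)
2130^2 = 4536900 ≡ 449
2130^4 ≡ 449^2 = 201601 ≡ 1021
2130^8 ≡ 1021^2 = 1042441 ≡ 2768
2130^16 ≡ 2768^2 = 7661824 ≡ 3011
2130^32 ≡ 3011^2 = 9066121 ≡ 3248
2130^64 ≡ 3248^2 = 10549504 ≡ 2339
2130^128 ≡ 2339^2 = 5470921 ≡ 1773
2130^256 ≡ 1773^2 = 3143529 ≡ 1109
2130^512 ≡ 1109^2 = 1229881 ≡ 3000
2130^1024 ≡ 3000^2 = 9000000 ≡ 644
2130^2048 ≡ 644^2 = 414736 ≡ 204
3022 = 2048 + 512 + 256 + 128 + 64 + 8 + 4 + 2, so 2130^3022 ≡ 204·3000·1109·1773·2339·2768·1021·449 ≡ 570 (mod 3343)
y^r · r^s ≡ 329·570 = 187530 ≡ 322 (mod 3343)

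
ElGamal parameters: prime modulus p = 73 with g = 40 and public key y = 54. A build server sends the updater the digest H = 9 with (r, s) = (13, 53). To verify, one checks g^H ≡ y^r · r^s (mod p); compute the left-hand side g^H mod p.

40^2 = 1600 ≡ 67
40^4 ≡ 67^2 = 4489 ≡ 36
40^8 ≡ 36^2 = 1296 ≡ 55
9 = 8 + 1, so 40^9 ≡ 55·40 ≡ 10 (mod 73)

10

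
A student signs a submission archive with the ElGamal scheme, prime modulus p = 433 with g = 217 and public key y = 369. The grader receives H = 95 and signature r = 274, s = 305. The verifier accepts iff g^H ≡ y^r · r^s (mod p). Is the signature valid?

Left side g^H mod p:
217^2 = 47089 ≡ 325
217^4 ≡ 325^2 = 105625 ≡ 406
217^8 ≡ 406^2 = 164836 ≡ 296
217^16 ≡ 296^2 = 87616 ≡ 150
217^32 ≡ 150^2 = 22500 ≡ 417
217^64 ≡ 417^2 = 173889 ≡ 256
95 = 64 + 16 + 8 + 4 + 2 + 1, so 217^95 ≡ 256·150·296·406·325·217 ≡ 35 (mod 433)
Right side y^r · r^s mod p:
369^2 = 136161 ≡ 199
369^4 ≡ 199^2 = 39601 ≡ 198
369^8 ≡ 198^2 = 39204 ≡ 234
369^16 ≡ 234^2 = 54756 ≡ 198
369^32 ≡ 198^2 = 39204 ≡ 234
369^64 ≡ 234^2 = 54756 ≡ 198
369^128 ≡ 198^2 = 39204 ≡ 234
369^256 ≡ 234^2 = 54756 ≡ 198
274 = 256 + 16 + 2, so 369^274 ≡ 198·198·199 ≡ 235 (mod 433)
274^2 = 75076 ≡ 167
274^4 ≡ 167^2 = 27889 ≡ 177
274^8 ≡ 177^2 = 31329 ≡ 153
274^16 ≡ 153^2 = 23409 ≡ 27
274^32 ≡ 27^2 = 729 ≡ 296
274^64 ≡ 296^2 = 87616 ≡ 150
274^128 ≡ 150^2 = 22500 ≡ 417
274^256 ≡ 417^2 = 173889 ≡ 256
305 = 256 + 32 + 16 + 1, so 274^305 ≡ 256·296·27·274 ≡ 37 (mod 433)
235·37 = 8695 ≡ 35 (mod 433)
35 ≡ 35 (mod 433), so the signature is genuine.

valid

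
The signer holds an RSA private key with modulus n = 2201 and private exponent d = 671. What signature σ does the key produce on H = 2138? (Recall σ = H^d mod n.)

154

Squares mod 2201: H^1≡2138, H^2≡1768, H^4≡404, H^8≡342, H^16≡311, H^32≡2078, H^64≡1923, H^128≡249, H^256≡373, H^512≡466
671 = 512 + 128 + 16 + 8 + 4 + 2 + 1, so H^671 ≡ 466·249·311·342·404·1768·2138 ≡ 154 (mod 2201)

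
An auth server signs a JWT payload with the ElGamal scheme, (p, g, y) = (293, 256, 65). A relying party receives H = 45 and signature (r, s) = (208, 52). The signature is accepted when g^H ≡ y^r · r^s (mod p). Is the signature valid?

Left side g^H mod p:
256^2 = 65536 ≡ 197
256^4 ≡ 197^2 = 38809 ≡ 133
256^8 ≡ 133^2 = 17689 ≡ 109
256^16 ≡ 109^2 = 11881 ≡ 161
256^32 ≡ 161^2 = 25921 ≡ 137
45 = 32 + 8 + 4 + 1, so 256^45 ≡ 137·109·133·256 ≡ 279 (mod 293)
Right side y^r · r^s mod p:
65^2 = 4225 ≡ 123
65^4 ≡ 123^2 = 15129 ≡ 186
65^8 ≡ 186^2 = 34596 ≡ 22
65^16 ≡ 22^2 = 484 ≡ 191
65^32 ≡ 191^2 = 36481 ≡ 149
65^64 ≡ 149^2 = 22201 ≡ 226
65^128 ≡ 226^2 = 51076 ≡ 94
208 = 128 + 64 + 16, so 65^208 ≡ 94·226·191 ≡ 140 (mod 293)
208^2 = 43264 ≡ 193
208^4 ≡ 193^2 = 37249 ≡ 38
208^8 ≡ 38^2 = 1444 ≡ 272
208^16 ≡ 272^2 = 73984 ≡ 148
208^32 ≡ 148^2 = 21904 ≡ 222
52 = 32 + 16 + 4, so 208^52 ≡ 222·148·38 ≡ 55 (mod 293)
140·55 = 7700 ≡ 82 (mod 293)
279 ≠ 82, so verification fails.

invalid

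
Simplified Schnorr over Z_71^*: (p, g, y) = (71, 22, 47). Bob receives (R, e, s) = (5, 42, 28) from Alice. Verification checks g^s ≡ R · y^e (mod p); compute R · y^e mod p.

25

47^2 = 2209 ≡ 8
47^4 ≡ 8^2 = 64
47^8 ≡ 64^2 = 4096 ≡ 49
47^16 ≡ 49^2 = 2401 ≡ 58
47^32 ≡ 58^2 = 3364 ≡ 27
42 = 32 + 8 + 2, so 47^42 ≡ 27·49·8 ≡ 5 (mod 71)
R · y^e ≡ 5·5 = 25 ≡ 25 (mod 71)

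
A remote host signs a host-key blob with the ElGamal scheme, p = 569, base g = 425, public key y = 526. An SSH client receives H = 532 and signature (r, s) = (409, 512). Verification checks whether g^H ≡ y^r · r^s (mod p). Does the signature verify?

Left side g^H mod p:
Squares mod 569: 425^1≡425, 425^2≡252, 425^4≡345, 425^8≡104, 425^16≡5, 425^32≡25, 425^64≡56, 425^128≡291, 425^256≡469, 425^512≡327
532 = 512 + 16 + 4, so 425^532 ≡ 327·5·345 ≡ 196 (mod 569)
Right side y^r · r^s mod p:
Squares mod 569: 526^1≡526, 526^2≡142, 526^4≡249, 526^8≡549, 526^16≡400, 526^32≡111, 526^64≡372, 526^128≡117, 526^256≡33
409 = 256 + 128 + 16 + 8 + 1, so 526^409 ≡ 33·117·400·549·526 ≡ 302 (mod 569)
Squares mod 569: 409^1≡409, 409^2≡564, 409^4≡25, 409^8≡56, 409^16≡291, 409^32≡469, 409^64≡327, 409^128≡526, 409^256≡142, 409^512≡249
409^512 ≡ 249 (mod 569)
302·249 = 75198 ≡ 90 (mod 569)
196 ≠ 90, so verification fails.

does not verify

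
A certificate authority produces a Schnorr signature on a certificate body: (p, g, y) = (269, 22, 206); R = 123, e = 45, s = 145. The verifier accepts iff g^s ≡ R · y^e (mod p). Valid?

g^s mod p:
22^2 = 484 ≡ 215
22^4 ≡ 215^2 = 46225 ≡ 226
22^8 ≡ 226^2 = 51076 ≡ 235
22^16 ≡ 235^2 = 55225 ≡ 80
22^32 ≡ 80^2 = 6400 ≡ 213
22^64 ≡ 213^2 = 45369 ≡ 177
22^128 ≡ 177^2 = 31329 ≡ 125
145 = 128 + 16 + 1, so 22^145 ≡ 125·80·22 ≡ 227 (mod 269)
R · y^e mod p:
206^2 = 42436 ≡ 203
206^4 ≡ 203^2 = 41209 ≡ 52
206^8 ≡ 52^2 = 2704 ≡ 14
206^16 ≡ 14^2 = 196
206^32 ≡ 196^2 = 38416 ≡ 218
45 = 32 + 8 + 4 + 1, so 206^45 ≡ 218·14·52·206 ≡ 109 (mod 269)
123·109 = 13407 ≡ 226 (mod 269)
227 ≠ 226; the check fails.

no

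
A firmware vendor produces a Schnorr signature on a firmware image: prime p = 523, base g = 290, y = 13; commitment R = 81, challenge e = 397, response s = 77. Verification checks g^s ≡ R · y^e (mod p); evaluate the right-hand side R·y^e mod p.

13^2 = 169
13^4 ≡ 169^2 = 28561 ≡ 319
13^8 ≡ 319^2 = 101761 ≡ 299
13^16 ≡ 299^2 = 89401 ≡ 491
13^32 ≡ 491^2 = 241081 ≡ 501
13^64 ≡ 501^2 = 251001 ≡ 484
13^128 ≡ 484^2 = 234256 ≡ 475
13^256 ≡ 475^2 = 225625 ≡ 212
397 = 256 + 128 + 8 + 4 + 1, so 13^397 ≡ 212·475·299·319·13 ≡ 292 (mod 523)
R · y^e ≡ 81·292 = 23652 ≡ 117 (mod 523)

117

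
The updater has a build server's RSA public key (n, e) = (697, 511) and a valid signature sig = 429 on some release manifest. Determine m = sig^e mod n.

sig^511 mod 697 = 540

540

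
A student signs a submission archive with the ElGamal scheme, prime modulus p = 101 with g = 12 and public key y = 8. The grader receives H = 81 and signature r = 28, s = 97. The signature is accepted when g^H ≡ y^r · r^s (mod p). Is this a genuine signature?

genuine

Left side g^H mod p:
12^2 = 144 ≡ 43
12^4 ≡ 43^2 = 1849 ≡ 31
12^8 ≡ 31^2 = 961 ≡ 52
12^16 ≡ 52^2 = 2704 ≡ 78
12^32 ≡ 78^2 = 6084 ≡ 24
12^64 ≡ 24^2 = 576 ≡ 71
81 = 64 + 16 + 1, so 12^81 ≡ 71·78·12 ≡ 99 (mod 101)
Right side y^r · r^s mod p:
8^2 = 64
8^4 ≡ 64^2 = 4096 ≡ 56
8^8 ≡ 56^2 = 3136 ≡ 5
8^16 ≡ 5^2 = 25
28 = 16 + 8 + 4, so 8^28 ≡ 25·5·56 ≡ 31 (mod 101)
28^2 = 784 ≡ 77
28^4 ≡ 77^2 = 5929 ≡ 71
28^8 ≡ 71^2 = 5041 ≡ 92
28^16 ≡ 92^2 = 8464 ≡ 81
28^32 ≡ 81^2 = 6561 ≡ 97
28^64 ≡ 97^2 = 9409 ≡ 16
97 = 64 + 32 + 1, so 28^97 ≡ 16·97·28 ≡ 26 (mod 101)
31·26 = 806 ≡ 99 (mod 101)
99 ≡ 99 (mod 101), so the signature is genuine.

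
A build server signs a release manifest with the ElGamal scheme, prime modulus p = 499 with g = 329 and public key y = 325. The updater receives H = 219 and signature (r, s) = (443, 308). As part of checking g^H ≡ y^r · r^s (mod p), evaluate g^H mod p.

Squares mod 499: 329^1≡329, 329^2≡457, 329^4≡267, 329^8≡431, 329^16≡133, 329^32≡224, 329^64≡276, 329^128≡328
219 = 128 + 64 + 16 + 8 + 2 + 1, so 329^219 ≡ 328·276·133·431·457·329 ≡ 468 (mod 499)

468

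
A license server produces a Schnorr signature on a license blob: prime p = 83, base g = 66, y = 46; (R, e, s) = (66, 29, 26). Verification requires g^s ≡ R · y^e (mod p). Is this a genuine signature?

genuine

g^s mod p:
66^2 = 4356 ≡ 40
66^4 ≡ 40^2 = 1600 ≡ 23
66^8 ≡ 23^2 = 529 ≡ 31
66^16 ≡ 31^2 = 961 ≡ 48
26 = 16 + 8 + 2, so 66^26 ≡ 48·31·40 ≡ 9 (mod 83)
R · y^e mod p:
46^2 = 2116 ≡ 41
46^4 ≡ 41^2 = 1681 ≡ 21
46^8 ≡ 21^2 = 441 ≡ 26
46^16 ≡ 26^2 = 676 ≡ 12
29 = 16 + 8 + 4 + 1, so 46^29 ≡ 12·26·21·46 ≡ 19 (mod 83)
66·19 = 1254 ≡ 9 (mod 83)
9 ≡ 9 (mod 83); signature holds.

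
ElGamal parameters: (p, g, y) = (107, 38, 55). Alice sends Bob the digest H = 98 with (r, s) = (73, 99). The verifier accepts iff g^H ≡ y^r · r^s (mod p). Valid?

yes

Left side g^H mod p:
38^2 = 1444 ≡ 53
38^4 ≡ 53^2 = 2809 ≡ 27
38^8 ≡ 27^2 = 729 ≡ 87
38^16 ≡ 87^2 = 7569 ≡ 79
38^32 ≡ 79^2 = 6241 ≡ 35
38^64 ≡ 35^2 = 1225 ≡ 48
98 = 64 + 32 + 2, so 38^98 ≡ 48·35·53 ≡ 16 (mod 107)
Right side y^r · r^s mod p:
55^2 = 3025 ≡ 29
55^4 ≡ 29^2 = 841 ≡ 92
55^8 ≡ 92^2 = 8464 ≡ 11
55^16 ≡ 11^2 = 121 ≡ 14
55^32 ≡ 14^2 = 196 ≡ 89
55^64 ≡ 89^2 = 7921 ≡ 3
73 = 64 + 8 + 1, so 55^73 ≡ 3·11·55 ≡ 103 (mod 107)
73^2 = 5329 ≡ 86
73^4 ≡ 86^2 = 7396 ≡ 13
73^8 ≡ 13^2 = 169 ≡ 62
73^16 ≡ 62^2 = 3844 ≡ 99
73^32 ≡ 99^2 = 9801 ≡ 64
73^64 ≡ 64^2 = 4096 ≡ 30
99 = 64 + 32 + 2 + 1, so 73^99 ≡ 30·64·86·73 ≡ 103 (mod 107)
103·103 = 10609 ≡ 16 (mod 107)
16 ≡ 16 (mod 107), so the signature is genuine.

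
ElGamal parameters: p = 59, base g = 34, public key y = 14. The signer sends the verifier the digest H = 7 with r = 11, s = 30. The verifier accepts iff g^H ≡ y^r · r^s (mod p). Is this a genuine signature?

forged

Left side g^H mod p:
Squares mod 59: 34^1≡34, 34^2≡35, 34^4≡45
7 = 4 + 2 + 1, so 34^7 ≡ 45·35·34 ≡ 37 (mod 59)
Right side y^r · r^s mod p:
Squares mod 59: 14^1≡14, 14^2≡19, 14^4≡7, 14^8≡49
11 = 8 + 2 + 1, so 14^11 ≡ 49·19·14 ≡ 54 (mod 59)
Squares mod 59: 11^1≡11, 11^2≡3, 11^4≡9, 11^8≡22, 11^16≡12
30 = 16 + 8 + 4 + 2, so 11^30 ≡ 12·22·9·3 ≡ 48 (mod 59)
54·48 = 2592 ≡ 55 (mod 59)
37 ≠ 55, so verification fails.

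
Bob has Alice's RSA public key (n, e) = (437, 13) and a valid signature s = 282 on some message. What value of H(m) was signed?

404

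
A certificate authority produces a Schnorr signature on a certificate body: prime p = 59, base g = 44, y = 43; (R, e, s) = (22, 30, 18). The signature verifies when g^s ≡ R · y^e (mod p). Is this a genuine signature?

forged

g^s mod p:
Squares mod 59: 44^1≡44, 44^2≡48, 44^4≡3, 44^8≡9, 44^16≡22
18 = 16 + 2, so 44^18 ≡ 22·48 ≡ 53 (mod 59)
R · y^e mod p:
Squares mod 59: 43^1≡43, 43^2≡20, 43^4≡46, 43^8≡51, 43^16≡5
30 = 16 + 8 + 4 + 2, so 43^30 ≡ 5·51·46·20 ≡ 16 (mod 59)
22·16 = 352 ≡ 57 (mod 59)
53 ≠ 57; the check fails.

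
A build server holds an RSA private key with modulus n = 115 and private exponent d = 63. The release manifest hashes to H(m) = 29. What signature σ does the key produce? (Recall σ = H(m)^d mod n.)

Squares mod 115: (H(m))^1≡29, (H(m))^2≡36, (H(m))^4≡31, (H(m))^8≡41, (H(m))^16≡71, (H(m))^32≡96
63 = 32 + 16 + 8 + 4 + 2 + 1, so (H(m))^63 ≡ 96·71·41·31·36·29 ≡ 64 (mod 115)

64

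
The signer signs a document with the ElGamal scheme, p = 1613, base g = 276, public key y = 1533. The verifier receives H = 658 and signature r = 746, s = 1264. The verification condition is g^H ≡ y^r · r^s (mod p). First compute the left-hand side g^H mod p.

1237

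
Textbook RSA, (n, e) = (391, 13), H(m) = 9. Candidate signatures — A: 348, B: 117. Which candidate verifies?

A

Candidate A: Squares mod 391: 348^1≡348, 348^2≡285, 348^4≡288, 348^8≡52; 13 = 8 + 4 + 1, so 348^13 ≡ 52·288·348 ≡ 9 (mod 391)
  → matches H(m) = 9
Candidate B: Squares mod 391: 117^1≡117, 117^2≡4, 117^4≡16, 117^8≡256; 13 = 8 + 4 + 1, so 117^13 ≡ 256·16·117 ≡ 257 (mod 391)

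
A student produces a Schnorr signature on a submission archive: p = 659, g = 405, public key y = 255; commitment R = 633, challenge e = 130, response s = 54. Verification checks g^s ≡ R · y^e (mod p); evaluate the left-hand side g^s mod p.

Squares mod 659: 405^1≡405, 405^2≡593, 405^4≡402, 405^8≡149, 405^16≡454, 405^32≡508
54 = 32 + 16 + 4 + 2, so 405^54 ≡ 508·454·402·593 ≡ 460 (mod 659)

460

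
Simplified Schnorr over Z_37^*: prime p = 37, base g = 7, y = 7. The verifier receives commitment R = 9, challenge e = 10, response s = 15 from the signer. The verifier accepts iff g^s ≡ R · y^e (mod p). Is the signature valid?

g^s mod p:
7^2 = 49 ≡ 12
7^4 ≡ 12^2 = 144 ≡ 33
7^8 ≡ 33^2 = 1089 ≡ 16
15 = 8 + 4 + 2 + 1, so 7^15 ≡ 16·33·12·7 ≡ 26 (mod 37)
R · y^e mod p:
7^2 = 49 ≡ 12
7^4 ≡ 12^2 = 144 ≡ 33
7^8 ≡ 33^2 = 1089 ≡ 16
10 = 8 + 2, so 7^10 ≡ 16·12 ≡ 7 (mod 37)
9·7 = 63 ≡ 26 (mod 37)
26 ≡ 26 (mod 37); signature holds.

valid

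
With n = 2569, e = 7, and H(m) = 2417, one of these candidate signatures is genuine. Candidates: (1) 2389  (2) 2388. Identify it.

Candidate 1: Squares mod 2569: 2389^1≡2389, 2389^2≡1572, 2389^4≡2375; 7 = 4 + 2 + 1, so 2389^7 ≡ 2375·1572·2389 ≡ 2417 (mod 2569)
  → matches H(m) = 2417
Candidate 2: Squares mod 2569: 2388^1≡2388, 2388^2≡1933, 2388^4≡1163; 7 = 4 + 2 + 1, so 2388^7 ≡ 1163·1933·2388 ≡ 1611 (mod 2569)

1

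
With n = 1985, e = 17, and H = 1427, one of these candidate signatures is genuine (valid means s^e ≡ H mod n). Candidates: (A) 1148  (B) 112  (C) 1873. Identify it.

B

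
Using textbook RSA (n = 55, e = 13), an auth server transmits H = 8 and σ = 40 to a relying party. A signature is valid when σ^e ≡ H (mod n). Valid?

no

Squares mod 55: σ^1≡40, σ^2≡5, σ^4≡25, σ^8≡20
13 = 8 + 4 + 1, so σ^13 ≡ 20·25·40 ≡ 35 (mod 55)
The recovered value 35 does not match the digest 8.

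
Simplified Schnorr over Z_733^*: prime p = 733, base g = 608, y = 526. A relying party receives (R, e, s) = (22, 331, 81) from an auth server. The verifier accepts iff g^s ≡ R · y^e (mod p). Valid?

yes

g^s mod p:
608^2 = 369664 ≡ 232
608^4 ≡ 232^2 = 53824 ≡ 315
608^8 ≡ 315^2 = 99225 ≡ 270
608^16 ≡ 270^2 = 72900 ≡ 333
608^32 ≡ 333^2 = 110889 ≡ 206
608^64 ≡ 206^2 = 42436 ≡ 655
81 = 64 + 16 + 1, so 608^81 ≡ 655·333·608 ≡ 293 (mod 733)
R · y^e mod p:
526^2 = 276676 ≡ 335
526^4 ≡ 335^2 = 112225 ≡ 76
526^8 ≡ 76^2 = 5776 ≡ 645
526^16 ≡ 645^2 = 416025 ≡ 414
526^32 ≡ 414^2 = 171396 ≡ 607
526^64 ≡ 607^2 = 368449 ≡ 483
526^128 ≡ 483^2 = 233289 ≡ 195
526^256 ≡ 195^2 = 38025 ≡ 642
331 = 256 + 64 + 8 + 2 + 1, so 526^331 ≡ 642·483·645·335·526 ≡ 713 (mod 733)
22·713 = 15686 ≡ 293 (mod 733)
293 ≡ 293 (mod 733); signature holds.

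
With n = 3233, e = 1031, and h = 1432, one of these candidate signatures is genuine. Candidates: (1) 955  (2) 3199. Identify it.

Candidate 1: Squares mod 3233: 955^1≡955, 955^2≡319, 955^4≡1538, 955^8≡2121, 955^16≡1538, 955^32≡2121, 955^64≡1538, 955^128≡2121, 955^256≡1538, 955^512≡2121, 955^1024≡1538; 1031 = 1024 + 4 + 2 + 1, so 955^1031 ≡ 1538·1538·319·955 ≡ 1432 (mod 3233)
  → matches h = 1432
Candidate 2: Squares mod 3233: 3199^1≡3199, 3199^2≡1156, 3199^4≡1107, 3199^8≡142, 3199^16≡766, 3199^32≡1583, 3199^64≡314, 3199^128≡1606, 3199^256≡2535, 3199^512≡2254, 3199^1024≡1473; 1031 = 1024 + 4 + 2 + 1, so 3199^1031 ≡ 1473·1107·1156·3199 ≡ 2406 (mod 3233)

1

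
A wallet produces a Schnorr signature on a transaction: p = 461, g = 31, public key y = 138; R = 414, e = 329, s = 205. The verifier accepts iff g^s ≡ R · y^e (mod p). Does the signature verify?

does not verify

g^s mod p:
Squares mod 461: 31^1≡31, 31^2≡39, 31^4≡138, 31^8≡143, 31^16≡165, 31^32≡26, 31^64≡215, 31^128≡125
205 = 128 + 64 + 8 + 4 + 1, so 31^205 ≡ 125·215·143·138·31 ≡ 37 (mod 461)
R · y^e mod p:
Squares mod 461: 138^1≡138, 138^2≡143, 138^4≡165, 138^8≡26, 138^16≡215, 138^32≡125, 138^64≡412, 138^128≡96, 138^256≡457
329 = 256 + 64 + 8 + 1, so 138^329 ≡ 457·412·26·138 ≡ 223 (mod 461)
414·223 = 92322 ≡ 122 (mod 461)
37 ≠ 122; the check fails.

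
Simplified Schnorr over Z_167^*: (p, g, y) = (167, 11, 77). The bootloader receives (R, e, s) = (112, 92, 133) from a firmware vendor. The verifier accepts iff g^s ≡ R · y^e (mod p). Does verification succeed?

g^s mod p:
11^2 = 121
11^4 ≡ 121^2 = 14641 ≡ 112
11^8 ≡ 112^2 = 12544 ≡ 19
11^16 ≡ 19^2 = 361 ≡ 27
11^32 ≡ 27^2 = 729 ≡ 61
11^64 ≡ 61^2 = 3721 ≡ 47
11^128 ≡ 47^2 = 2209 ≡ 38
133 = 128 + 4 + 1, so 11^133 ≡ 38·112·11 ≡ 56 (mod 167)
R · y^e mod p:
77^2 = 5929 ≡ 84
77^4 ≡ 84^2 = 7056 ≡ 42
77^8 ≡ 42^2 = 1764 ≡ 94
77^16 ≡ 94^2 = 8836 ≡ 152
77^32 ≡ 152^2 = 23104 ≡ 58
77^64 ≡ 58^2 = 3364 ≡ 24
92 = 64 + 16 + 8 + 4, so 77^92 ≡ 24·152·94·42 ≡ 57 (mod 167)
112·57 = 6384 ≡ 38 (mod 167)
56 ≠ 38; the check fails.

fails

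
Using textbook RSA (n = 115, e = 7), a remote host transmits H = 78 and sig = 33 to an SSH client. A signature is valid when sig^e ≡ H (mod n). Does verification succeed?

fails

sig^2 ≡ 33^2 = 1089 ≡ 54
sig^4 ≡ 54^2 = 2916 ≡ 41
7 = 4 + 2 + 1, so sig^7 ≡ 41·54·33 ≡ 37 (mod 115)
The recovered value 37 does not match the digest 78.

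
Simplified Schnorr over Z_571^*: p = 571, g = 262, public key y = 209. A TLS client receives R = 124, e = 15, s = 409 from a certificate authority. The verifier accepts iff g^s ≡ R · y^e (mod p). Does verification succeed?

g^s mod p:
262^2 = 68644 ≡ 124
262^4 ≡ 124^2 = 15376 ≡ 530
262^8 ≡ 530^2 = 280900 ≡ 539
262^16 ≡ 539^2 = 290521 ≡ 453
262^32 ≡ 453^2 = 205209 ≡ 220
262^64 ≡ 220^2 = 48400 ≡ 436
262^128 ≡ 436^2 = 190096 ≡ 524
262^256 ≡ 524^2 = 274576 ≡ 496
409 = 256 + 128 + 16 + 8 + 1, so 262^409 ≡ 496·524·453·539·262 ≡ 542 (mod 571)
R · y^e mod p:
209^2 = 43681 ≡ 285
209^4 ≡ 285^2 = 81225 ≡ 143
209^8 ≡ 143^2 = 20449 ≡ 464
15 = 8 + 4 + 2 + 1, so 209^15 ≡ 464·143·285·209 ≡ 440 (mod 571)
124·440 = 54560 ≡ 315 (mod 571)
542 ≠ 315; the check fails.

fails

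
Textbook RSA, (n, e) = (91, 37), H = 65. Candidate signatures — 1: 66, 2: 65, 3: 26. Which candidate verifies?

2

Candidate 1: Squares mod 91: 66^1≡66, 66^2≡79, 66^4≡53, 66^8≡79, 66^16≡53, 66^32≡79; 37 = 32 + 4 + 1, so 66^37 ≡ 79·53·66 ≡ 66 (mod 91)
Candidate 2: Squares mod 91: 65^1≡65, 65^2≡39, 65^4≡65, 65^8≡39, 65^16≡65, 65^32≡39; 37 = 32 + 4 + 1, so 65^37 ≡ 39·65·65 ≡ 65 (mod 91)
  → matches H = 65
Candidate 3: Squares mod 91: 26^1≡26, 26^2≡39, 26^4≡65, 26^8≡39, 26^16≡65, 26^32≡39; 37 = 32 + 4 + 1, so 26^37 ≡ 39·65·26 ≡ 26 (mod 91)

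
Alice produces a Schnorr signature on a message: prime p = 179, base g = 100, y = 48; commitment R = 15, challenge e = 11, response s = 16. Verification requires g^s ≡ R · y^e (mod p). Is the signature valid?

invalid

g^s mod p:
100^2 = 10000 ≡ 155
100^4 ≡ 155^2 = 24025 ≡ 39
100^8 ≡ 39^2 = 1521 ≡ 89
100^16 ≡ 89^2 = 7921 ≡ 45
R · y^e mod p:
48^2 = 2304 ≡ 156
48^4 ≡ 156^2 = 24336 ≡ 171
48^8 ≡ 171^2 = 29241 ≡ 64
11 = 8 + 2 + 1, so 48^11 ≡ 64·156·48 ≡ 49 (mod 179)
15·49 = 735 ≡ 19 (mod 179)
45 ≠ 19; the check fails.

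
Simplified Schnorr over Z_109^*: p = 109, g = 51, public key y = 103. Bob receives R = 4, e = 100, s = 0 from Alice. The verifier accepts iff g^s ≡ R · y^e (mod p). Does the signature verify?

g^s mod p:
51^0 mod 109 = 1
R · y^e mod p:
103^2 = 10609 ≡ 36
103^4 ≡ 36^2 = 1296 ≡ 97
103^8 ≡ 97^2 = 9409 ≡ 35
103^16 ≡ 35^2 = 1225 ≡ 26
103^32 ≡ 26^2 = 676 ≡ 22
103^64 ≡ 22^2 = 484 ≡ 48
100 = 64 + 32 + 4, so 103^100 ≡ 48·22·97 ≡ 81 (mod 109)
4·81 = 324 ≡ 106 (mod 109)
1 ≠ 106; the check fails.

does not verify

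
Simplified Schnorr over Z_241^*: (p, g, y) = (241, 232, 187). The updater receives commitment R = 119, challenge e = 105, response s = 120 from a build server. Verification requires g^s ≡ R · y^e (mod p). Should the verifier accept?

reject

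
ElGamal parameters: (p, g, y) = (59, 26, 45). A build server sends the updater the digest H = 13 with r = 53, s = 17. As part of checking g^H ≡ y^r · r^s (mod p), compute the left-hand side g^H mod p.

7

26^2 = 676 ≡ 27
26^4 ≡ 27^2 = 729 ≡ 21
26^8 ≡ 21^2 = 441 ≡ 28
13 = 8 + 4 + 1, so 26^13 ≡ 28·21·26 ≡ 7 (mod 59)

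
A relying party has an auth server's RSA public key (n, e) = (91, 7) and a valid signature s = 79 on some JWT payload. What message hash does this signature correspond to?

Squares mod 91: s^1≡79, s^2≡53, s^4≡79
7 = 4 + 2 + 1, so s^7 ≡ 79·53·79 ≡ 79 (mod 91)

79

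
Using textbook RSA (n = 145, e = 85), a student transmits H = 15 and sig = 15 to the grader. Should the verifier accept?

accept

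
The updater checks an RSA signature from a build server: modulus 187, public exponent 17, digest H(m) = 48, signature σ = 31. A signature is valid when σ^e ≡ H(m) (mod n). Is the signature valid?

σ^2 ≡ 31^2 = 961 ≡ 26
σ^4 ≡ 26^2 = 676 ≡ 115
σ^8 ≡ 115^2 = 13225 ≡ 135
σ^16 ≡ 135^2 = 18225 ≡ 86
17 = 16 + 1, so σ^17 ≡ 86·31 ≡ 48 (mod 187)
σ^17 mod 187 = 48 matches H(m).

valid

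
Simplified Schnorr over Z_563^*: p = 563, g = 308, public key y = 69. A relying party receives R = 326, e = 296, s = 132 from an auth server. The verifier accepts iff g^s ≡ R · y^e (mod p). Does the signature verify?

g^s mod p:
308^2 = 94864 ≡ 280
308^4 ≡ 280^2 = 78400 ≡ 143
308^8 ≡ 143^2 = 20449 ≡ 181
308^16 ≡ 181^2 = 32761 ≡ 107
308^32 ≡ 107^2 = 11449 ≡ 189
308^64 ≡ 189^2 = 35721 ≡ 252
308^128 ≡ 252^2 = 63504 ≡ 448
132 = 128 + 4, so 308^132 ≡ 448·143 ≡ 445 (mod 563)
R · y^e mod p:
69^2 = 4761 ≡ 257
69^4 ≡ 257^2 = 66049 ≡ 178
69^8 ≡ 178^2 = 31684 ≡ 156
69^16 ≡ 156^2 = 24336 ≡ 127
69^32 ≡ 127^2 = 16129 ≡ 365
69^64 ≡ 365^2 = 133225 ≡ 357
69^128 ≡ 357^2 = 127449 ≡ 211
69^256 ≡ 211^2 = 44521 ≡ 44
296 = 256 + 32 + 8, so 69^296 ≡ 44·365·156 ≡ 10 (mod 563)
326·10 = 3260 ≡ 445 (mod 563)
445 ≡ 445 (mod 563); signature holds.

verifies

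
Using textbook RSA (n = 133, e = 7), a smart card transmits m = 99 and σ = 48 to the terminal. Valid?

no

σ^2 ≡ 48^2 = 2304 ≡ 43
σ^4 ≡ 43^2 = 1849 ≡ 120
7 = 4 + 2 + 1, so σ^7 ≡ 120·43·48 ≡ 34 (mod 133)
σ^7 mod 133 = 34, but m = 99.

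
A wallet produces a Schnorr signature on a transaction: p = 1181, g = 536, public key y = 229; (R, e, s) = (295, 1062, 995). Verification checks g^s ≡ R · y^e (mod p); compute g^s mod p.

536^2 = 287296 ≡ 313
536^4 ≡ 313^2 = 97969 ≡ 1127
536^8 ≡ 1127^2 = 1270129 ≡ 554
536^16 ≡ 554^2 = 306916 ≡ 1037
536^32 ≡ 1037^2 = 1075369 ≡ 659
536^64 ≡ 659^2 = 434281 ≡ 854
536^128 ≡ 854^2 = 729316 ≡ 639
536^256 ≡ 639^2 = 408321 ≡ 876
536^512 ≡ 876^2 = 767376 ≡ 907
995 = 512 + 256 + 128 + 64 + 32 + 2 + 1, so 536^995 ≡ 907·876·639·854·659·313·536 ≡ 295 (mod 1181)

295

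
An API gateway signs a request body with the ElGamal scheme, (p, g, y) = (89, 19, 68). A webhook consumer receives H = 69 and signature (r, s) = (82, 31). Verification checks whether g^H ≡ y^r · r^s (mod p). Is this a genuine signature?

Left side g^H mod p:
Squares mod 89: 19^1≡19, 19^2≡5, 19^4≡25, 19^8≡2, 19^16≡4, 19^32≡16, 19^64≡78
69 = 64 + 4 + 1, so 19^69 ≡ 78·25·19 ≡ 26 (mod 89)
Right side y^r · r^s mod p:
Squares mod 89: 68^1≡68, 68^2≡85, 68^4≡16, 68^8≡78, 68^16≡32, 68^32≡45, 68^64≡67
82 = 64 + 16 + 2, so 68^82 ≡ 67·32·85 ≡ 57 (mod 89)
Squares mod 89: 82^1≡82, 82^2≡49, 82^4≡87, 82^8≡4, 82^16≡16
31 = 16 + 8 + 4 + 2 + 1, so 82^31 ≡ 16·4·87·49·82 ≡ 27 (mod 89)
57·27 = 1539 ≡ 26 (mod 89)
26 ≡ 26 (mod 89), so the signature is genuine.

genuine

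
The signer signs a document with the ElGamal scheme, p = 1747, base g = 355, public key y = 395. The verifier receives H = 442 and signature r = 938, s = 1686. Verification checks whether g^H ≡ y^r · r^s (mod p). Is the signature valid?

valid

Left side g^H mod p:
355^2 = 126025 ≡ 241
355^4 ≡ 241^2 = 58081 ≡ 430
355^8 ≡ 430^2 = 184900 ≡ 1465
355^16 ≡ 1465^2 = 2146225 ≡ 909
355^32 ≡ 909^2 = 826281 ≡ 1697
355^64 ≡ 1697^2 = 2879809 ≡ 753
355^128 ≡ 753^2 = 567009 ≡ 981
355^256 ≡ 981^2 = 962361 ≡ 1511
442 = 256 + 128 + 32 + 16 + 8 + 2, so 355^442 ≡ 1511·981·1697·909·1465·241 ≡ 903 (mod 1747)
Right side y^r · r^s mod p:
395^2 = 156025 ≡ 542
395^4 ≡ 542^2 = 293764 ≡ 268
395^8 ≡ 268^2 = 71824 ≡ 197
395^16 ≡ 197^2 = 38809 ≡ 375
395^32 ≡ 375^2 = 140625 ≡ 865
395^64 ≡ 865^2 = 748225 ≡ 509
395^128 ≡ 509^2 = 259081 ≡ 525
395^256 ≡ 525^2 = 275625 ≡ 1346
395^512 ≡ 1346^2 = 1811716 ≡ 77
938 = 512 + 256 + 128 + 32 + 8 + 2, so 395^938 ≡ 77·1346·525·865·197·542 ≡ 150 (mod 1747)
938^2 = 879844 ≡ 1103
938^4 ≡ 1103^2 = 1216609 ≡ 697
938^8 ≡ 697^2 = 485809 ≡ 143
938^16 ≡ 143^2 = 20449 ≡ 1232
938^32 ≡ 1232^2 = 1517824 ≡ 1428
938^64 ≡ 1428^2 = 2039184 ≡ 435
938^128 ≡ 435^2 = 189225 ≡ 549
938^256 ≡ 549^2 = 301401 ≡ 917
938^512 ≡ 917^2 = 840889 ≡ 582
938^1024 ≡ 582^2 = 338724 ≡ 1553
1686 = 1024 + 512 + 128 + 16 + 4 + 2, so 938^1686 ≡ 1553·582·549·1232·697·1103 ≡ 600 (mod 1747)
150·600 = 90000 ≡ 903 (mod 1747)
903 ≡ 903 (mod 1747), so the signature is genuine.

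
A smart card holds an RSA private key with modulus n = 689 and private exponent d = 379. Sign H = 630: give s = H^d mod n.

566

Squares mod 689: H^1≡630, H^2≡36, H^4≡607, H^8≡523, H^16≡685, H^32≡16, H^64≡256, H^128≡81, H^256≡360
379 = 256 + 64 + 32 + 16 + 8 + 2 + 1, so H^379 ≡ 360·256·16·685·523·36·630 ≡ 566 (mod 689)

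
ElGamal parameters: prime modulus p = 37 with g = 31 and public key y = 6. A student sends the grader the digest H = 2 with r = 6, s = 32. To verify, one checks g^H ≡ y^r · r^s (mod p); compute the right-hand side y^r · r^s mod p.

36

6^2 = 36
6^4 ≡ 36^2 = 1296 ≡ 1
6 = 4 + 2, so 6^6 ≡ 1·36 ≡ 36 (mod 37)
6^2 = 36
6^4 ≡ 36^2 = 1296 ≡ 1
6^8 ≡ 1^2 = 1
6^16 ≡ 1^2 = 1
6^32 ≡ 1^2 = 1
y^r · r^s ≡ 36·1 = 36 ≡ 36 (mod 37)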